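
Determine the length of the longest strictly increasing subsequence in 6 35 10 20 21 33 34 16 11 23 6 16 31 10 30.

One longest increasing subsequence is 6, 10, 20, 21, 33, 34 (positions 1,3,4,5,6,7), of length 6; no longer one exists.

6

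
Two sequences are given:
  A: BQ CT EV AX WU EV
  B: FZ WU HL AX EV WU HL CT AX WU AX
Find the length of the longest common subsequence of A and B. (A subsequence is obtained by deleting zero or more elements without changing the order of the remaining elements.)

A longest common subsequence is CT, AX, WU (length 3); the LCS DP confirms no longer common subsequence exists.

3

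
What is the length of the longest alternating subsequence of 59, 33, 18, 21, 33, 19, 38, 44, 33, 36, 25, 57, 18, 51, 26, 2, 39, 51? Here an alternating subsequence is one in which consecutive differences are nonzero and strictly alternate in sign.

13

Track the best alternating length ending on an up-step vs a down-step at each position: up/down = 1/1, 1/2, 1/2, 3/2, 3/2, 3/4, 5/2, 5/2, 5/6, 7/6, 5/8, 9/2, 1/10, 11/10, 11/12, 1/12, 13/12, 13/10.
The maximum over both is 13; one such subsequence is 59, 18, 21, 19, 38, 33, 36, 25, 57, 18, 51, 26, 39.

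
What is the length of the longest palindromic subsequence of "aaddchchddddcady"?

Using dp[i][j] = 2 + dp[i+1][j−1] if the ends match, else max(dp[i+1][j], dp[i][j−1]):
dp[1][16] = 9. A witness is addhchdda at positions 2,3,4,6,7,8,11,12,14.

9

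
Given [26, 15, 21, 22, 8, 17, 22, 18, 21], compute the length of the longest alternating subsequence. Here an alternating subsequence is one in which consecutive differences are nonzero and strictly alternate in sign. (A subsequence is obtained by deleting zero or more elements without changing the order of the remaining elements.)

Track the best alternating length ending on an up-step vs a down-step at each position: up/down = 1/1, 1/2, 3/2, 3/2, 1/4, 5/4, 5/2, 5/6, 7/6.
The maximum over both is 7; one such subsequence is 26, 15, 21, 8, 22, 18, 21.

7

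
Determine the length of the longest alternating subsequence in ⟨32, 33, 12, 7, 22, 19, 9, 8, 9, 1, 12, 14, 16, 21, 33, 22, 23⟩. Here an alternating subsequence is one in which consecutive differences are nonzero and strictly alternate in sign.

A longest alternating subsequence is 32, 33, 12, 22, 8, 9, 1, 33, 22, 23 (positions 1,2,3,5,8,9,10,15,16,17); its 9 consecutive differences strictly alternate in sign, and length 10 is optimal.

10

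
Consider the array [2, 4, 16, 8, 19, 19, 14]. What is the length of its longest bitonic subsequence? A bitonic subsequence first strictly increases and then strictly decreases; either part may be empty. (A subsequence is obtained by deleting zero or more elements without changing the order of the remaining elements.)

5

Let inc[i] be the LIS ending at i and dec[i] the longest strictly decreasing subsequence starting at i. inc = [1, 2, 3, 3, 4, 4, 4], dec = [1, 1, 2, 1, 2, 2, 1].
max_i inc[i]+dec[i]−1 = 5, with one witness 2, 4, 16, 19, 14.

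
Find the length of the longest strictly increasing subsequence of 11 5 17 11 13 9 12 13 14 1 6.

Scanning left to right, the best length ending at each element is: 11→1, 5→1, 17→2, 11→2, 13→3, 9→2, 12→3, 13→4, 14→5, 1→1, 6→2.
So the longest increasing subsequence has length 5, e.g. 5, 11, 12, 13, 14.

5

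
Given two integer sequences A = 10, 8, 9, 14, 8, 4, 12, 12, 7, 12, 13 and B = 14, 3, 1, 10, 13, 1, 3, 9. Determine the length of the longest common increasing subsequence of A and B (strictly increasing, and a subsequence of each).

2

For each value that appears in both, track the longest common increasing run ending there.
The best achievable length is 2; one witness is 10, 13 (A-positions 1,11, B-positions 4,5).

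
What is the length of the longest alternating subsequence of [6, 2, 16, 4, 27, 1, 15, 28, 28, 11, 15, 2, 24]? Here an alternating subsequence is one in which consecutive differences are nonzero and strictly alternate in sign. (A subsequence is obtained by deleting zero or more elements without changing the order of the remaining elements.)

11

Track the best alternating length ending on an up-step vs a down-step at each position: up/down = 1/1, 1/2, 3/1, 3/4, 5/1, 1/6, 7/6, 7/1, 7/1, 7/8, 9/8, 7/10, 11/8.
The maximum over both is 11; one such subsequence is 6, 2, 16, 4, 27, 1, 15, 11, 15, 2, 24.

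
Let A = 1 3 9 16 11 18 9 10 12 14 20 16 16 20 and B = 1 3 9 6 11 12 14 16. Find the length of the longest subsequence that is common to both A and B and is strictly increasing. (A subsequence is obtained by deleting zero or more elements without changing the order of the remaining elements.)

7

A longest common strictly increasing subsequence is 1, 3, 9, 11, 12, 14, 16 (length 7); it appears in order in both A and B, and no longer such subsequence exists.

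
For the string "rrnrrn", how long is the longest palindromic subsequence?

5

Using dp[i][j] = 2 + dp[i+1][j−1] if the ends match, else max(dp[i+1][j], dp[i][j−1]):
dp[1][6] = 5. A witness is rrnrr at positions 1,2,3,4,5.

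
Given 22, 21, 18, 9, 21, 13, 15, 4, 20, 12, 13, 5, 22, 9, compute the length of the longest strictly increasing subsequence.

5

One longest increasing subsequence is 9, 13, 15, 20, 22 (positions 4,6,7,9,13), of length 5; no longer one exists.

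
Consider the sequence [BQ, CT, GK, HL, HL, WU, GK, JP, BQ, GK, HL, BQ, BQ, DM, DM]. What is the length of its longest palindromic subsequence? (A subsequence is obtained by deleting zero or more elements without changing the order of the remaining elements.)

One longest palindromic subsequence is BQ HL GK BQ GK HL BQ (positions 1,5,7,9,10,11,13); it reads the same forward and backward, and the interval DP gives dp[1][15] = 7.

7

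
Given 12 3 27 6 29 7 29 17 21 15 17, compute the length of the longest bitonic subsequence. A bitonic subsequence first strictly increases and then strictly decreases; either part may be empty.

6

Let inc[i] be the LIS ending at i and dec[i] the longest strictly decreasing subsequence starting at i. inc = [1, 1, 2, 2, 3, 3, 4, 4, 5, 4, 5], dec = [2, 1, 3, 1, 3, 1, 3, 2, 2, 1, 1].
max_i inc[i]+dec[i]−1 = 6, with one witness 3, 6, 7, 29, 21, 17.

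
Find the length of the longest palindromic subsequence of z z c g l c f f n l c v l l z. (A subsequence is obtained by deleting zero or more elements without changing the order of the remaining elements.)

One longest palindromic subsequence is zlcffclz (positions 1,5,6,7,8,11,14,15); it reads the same forward and backward, and the interval DP gives dp[1][15] = 8.

8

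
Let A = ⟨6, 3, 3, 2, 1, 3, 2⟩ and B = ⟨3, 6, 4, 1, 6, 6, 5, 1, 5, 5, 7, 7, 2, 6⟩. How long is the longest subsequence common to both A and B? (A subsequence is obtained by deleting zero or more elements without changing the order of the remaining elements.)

3

A longest common subsequence is 6, 1, 2 (length 3); the LCS DP confirms no longer common subsequence exists.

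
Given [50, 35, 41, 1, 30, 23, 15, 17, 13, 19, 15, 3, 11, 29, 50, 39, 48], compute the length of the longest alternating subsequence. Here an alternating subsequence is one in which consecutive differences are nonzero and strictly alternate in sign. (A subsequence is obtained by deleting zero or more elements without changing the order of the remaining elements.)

A longest alternating subsequence is 50, 35, 41, 1, 30, 15, 17, 13, 19, 15, 50, 39, 48 (positions 1,2,3,4,5,7,8,9,10,11,15,16,17); its 12 consecutive differences strictly alternate in sign, and length 13 is optimal.

13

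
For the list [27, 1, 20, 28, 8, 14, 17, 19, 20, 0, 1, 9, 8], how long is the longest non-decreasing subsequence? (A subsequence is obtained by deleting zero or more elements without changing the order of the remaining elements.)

Scanning left to right, the best length ending at each element is: 27→1, 1→1, 20→2, 28→3, 8→2, 14→3, 17→4, 19→5, 20→6, 0→1, 1→2, 9→3, 8→3.
So the longest non-decreasing subsequence has length 6, e.g. 1, 8, 14, 17, 19, 20.

6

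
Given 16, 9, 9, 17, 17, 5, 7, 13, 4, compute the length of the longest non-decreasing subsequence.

Let dp[i] be the longest non-decreasing subsequence ending at position i. Then dp = [1, 1, 2, 3, 4, 1, 2, 3, 1].
The maximum is 4; one witness is 9, 9, 17, 17 at positions 2,3,4,5.

4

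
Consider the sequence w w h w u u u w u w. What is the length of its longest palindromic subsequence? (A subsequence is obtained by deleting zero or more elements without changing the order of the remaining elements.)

7

One longest palindromic subsequence is wwuuuww (positions 1,4,5,6,7,8,10); it reads the same forward and backward, and the interval DP gives dp[1][10] = 7.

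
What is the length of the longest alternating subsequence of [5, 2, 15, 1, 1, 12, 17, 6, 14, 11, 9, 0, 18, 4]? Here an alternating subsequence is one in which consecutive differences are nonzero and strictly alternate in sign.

10

A longest alternating subsequence is 5, 2, 15, 1, 12, 6, 14, 11, 18, 4 (positions 1,2,3,4,6,8,9,10,13,14); its 9 consecutive differences strictly alternate in sign, and length 10 is optimal.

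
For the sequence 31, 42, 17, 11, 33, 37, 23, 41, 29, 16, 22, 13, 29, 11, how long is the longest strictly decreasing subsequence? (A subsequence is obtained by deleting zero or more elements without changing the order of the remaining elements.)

6

Let dp[i] be the longest decreasing subsequence ending at position i. Then dp = [1, 1, 2, 3, 2, 2, 3, 2, 3, 4, 4, 5, 3, 6].
The maximum is 6; one witness is 42, 33, 23, 16, 13, 11 at positions 2,5,7,10,12,14.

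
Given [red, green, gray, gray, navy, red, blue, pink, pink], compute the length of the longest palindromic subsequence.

One longest palindromic subsequence is red gray gray red (positions 1,3,4,6); it reads the same forward and backward, and the interval DP gives dp[1][9] = 4.

4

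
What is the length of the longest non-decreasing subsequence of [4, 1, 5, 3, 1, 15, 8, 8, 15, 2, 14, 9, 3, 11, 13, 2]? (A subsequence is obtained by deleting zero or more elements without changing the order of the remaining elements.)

7

Let dp[i] be the longest non-decreasing subsequence ending at position i. Then dp = [1, 1, 2, 2, 2, 3, 3, 4, 5, 3, 5, 5, 4, 6, 7, 4].
The maximum is 7; one witness is 4, 5, 8, 8, 9, 11, 13 at positions 1,3,7,8,12,14,15.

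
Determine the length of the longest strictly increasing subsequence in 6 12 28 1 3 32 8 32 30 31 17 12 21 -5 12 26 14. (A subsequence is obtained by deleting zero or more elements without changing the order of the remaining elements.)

Let dp[i] be the longest increasing subsequence ending at position i. Then dp = [1, 2, 3, 1, 2, 4, 3, 4, 4, 5, 4, 4, 5, 1, 4, 6, 5].
The maximum is 6; one witness is 1, 3, 8, 17, 21, 26 at positions 4,5,7,11,13,16.

6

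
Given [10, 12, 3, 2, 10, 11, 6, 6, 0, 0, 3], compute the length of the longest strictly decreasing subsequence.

4

Scanning left to right, the best length ending at each element is: 10→1, 12→1, 3→2, 2→3, 10→2, 11→2, 6→3, 6→3, 0→4, 0→4, 3→4.
So the longest decreasing subsequence has length 4, e.g. 10, 3, 2, 0.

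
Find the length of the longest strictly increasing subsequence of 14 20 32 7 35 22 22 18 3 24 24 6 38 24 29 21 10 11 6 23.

Let dp[i] be the longest increasing subsequence ending at position i. Then dp = [1, 2, 3, 1, 4, 3, 3, 2, 1, 4, 4, 2, 5, 4, 5, 3, 3, 4, 2, 5].
The maximum is 5; one witness is 14, 20, 32, 35, 38 at positions 1,2,3,5,13.

5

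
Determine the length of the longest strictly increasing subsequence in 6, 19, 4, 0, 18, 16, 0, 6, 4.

One longest increasing subsequence is 6, 19 (positions 1,2), of length 2; no longer one exists.

2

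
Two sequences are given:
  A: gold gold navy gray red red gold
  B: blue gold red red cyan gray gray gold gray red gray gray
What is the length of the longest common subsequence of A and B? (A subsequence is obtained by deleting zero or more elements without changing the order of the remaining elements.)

A longest common subsequence is gold, gold, gray, red (length 4); the LCS DP confirms no longer common subsequence exists.

4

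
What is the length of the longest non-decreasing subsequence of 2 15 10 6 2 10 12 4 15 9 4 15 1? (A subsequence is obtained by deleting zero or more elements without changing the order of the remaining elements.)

Let dp[i] be the longest non-decreasing subsequence ending at position i. Then dp = [1, 2, 2, 2, 2, 3, 4, 3, 5, 4, 4, 6, 1].
The maximum is 6; one witness is 2, 10, 10, 12, 15, 15 at positions 1,3,6,7,9,12.

6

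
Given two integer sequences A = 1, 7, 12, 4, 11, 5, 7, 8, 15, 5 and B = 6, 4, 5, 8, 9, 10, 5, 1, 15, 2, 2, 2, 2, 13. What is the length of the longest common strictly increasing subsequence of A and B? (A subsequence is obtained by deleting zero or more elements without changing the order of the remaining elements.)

A longest common strictly increasing subsequence is 4, 5, 8, 15 (length 4); it appears in order in both A and B, and no longer such subsequence exists.

4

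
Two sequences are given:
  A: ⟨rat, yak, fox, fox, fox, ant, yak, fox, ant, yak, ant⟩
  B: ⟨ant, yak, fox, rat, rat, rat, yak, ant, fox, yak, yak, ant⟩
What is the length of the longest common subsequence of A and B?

A longest common subsequence is rat, yak, fox, yak, yak, ant (length 6); the LCS DP confirms no longer common subsequence exists.

6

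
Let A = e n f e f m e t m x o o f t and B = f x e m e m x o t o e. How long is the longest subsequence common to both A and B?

Backtracking the LCS table gives one alignment: f (A3,B1) → e (A4,B3) → m (A6,B4) → e (A7,B5) → m (A9,B6) → x (A10,B7) → o (A11,B8) → o (A12,B10).
So the longest common subsequence has length 8.

8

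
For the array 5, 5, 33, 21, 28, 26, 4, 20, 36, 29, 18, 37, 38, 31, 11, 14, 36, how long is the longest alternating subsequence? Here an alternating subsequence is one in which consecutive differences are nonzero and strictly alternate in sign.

Track the best alternating length ending on an up-step vs a down-step at each position: up/down = 1/1, 1/1, 2/1, 2/3, 4/3, 4/5, 1/5, 6/5, 6/1, 6/7, 6/7, 8/1, 8/1, 8/9, 6/9, 10/9, 10/9.
The maximum over both is 10; one such subsequence is 5, 33, 21, 28, 26, 36, 29, 37, 11, 14.

10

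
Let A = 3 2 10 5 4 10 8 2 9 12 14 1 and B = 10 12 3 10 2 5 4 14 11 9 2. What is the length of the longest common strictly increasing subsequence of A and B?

A longest common strictly increasing subsequence is 10, 12, 14 (length 3); it appears in order in both A and B, and no longer such subsequence exists.

3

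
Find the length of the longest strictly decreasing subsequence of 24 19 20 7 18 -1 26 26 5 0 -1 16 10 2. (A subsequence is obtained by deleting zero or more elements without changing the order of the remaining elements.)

One longest decreasing subsequence is 24, 19, 7, 5, 0, -1 (positions 1,2,4,9,10,11), of length 6; no longer one exists.

6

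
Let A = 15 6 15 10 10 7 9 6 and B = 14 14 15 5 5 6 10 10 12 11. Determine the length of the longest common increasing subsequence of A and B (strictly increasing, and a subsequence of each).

2

A longest common strictly increasing subsequence is 6, 10 (length 2); it appears in order in both A and B, and no longer such subsequence exists.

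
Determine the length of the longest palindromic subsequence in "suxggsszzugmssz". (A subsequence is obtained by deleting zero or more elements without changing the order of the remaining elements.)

6

One longest palindromic subsequence is sszzss (positions 6,7,8,9,13,14); it reads the same forward and backward, and the interval DP gives dp[1][15] = 6.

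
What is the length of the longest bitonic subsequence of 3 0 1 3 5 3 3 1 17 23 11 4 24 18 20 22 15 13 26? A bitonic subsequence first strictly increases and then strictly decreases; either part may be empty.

10

One longest bitonic subsequence is 0, 1, 3, 5, 17, 23, 24, 22, 15, 13 (positions 2,3,4,5,9,10,13,16,17,18): it rises to 24 then falls. Length 10 is optimal.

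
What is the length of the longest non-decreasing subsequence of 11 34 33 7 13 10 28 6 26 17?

Let dp[i] be the longest non-decreasing subsequence ending at position i. Then dp = [1, 2, 2, 1, 2, 2, 3, 1, 3, 3].
The maximum is 3; one witness is 11, 13, 28 at positions 1,5,7.

3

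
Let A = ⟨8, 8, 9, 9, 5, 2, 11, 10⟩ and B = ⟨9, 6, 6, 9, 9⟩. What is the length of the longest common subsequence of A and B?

2

A longest common subsequence is 9, 9 (length 2); the LCS DP confirms no longer common subsequence exists.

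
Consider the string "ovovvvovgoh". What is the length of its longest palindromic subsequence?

Using dp[i][j] = 2 + dp[i+1][j−1] if the ends match, else max(dp[i+1][j], dp[i][j−1]):
dp[1][11] = 9. A witness is ovovvvovo at positions 1,2,3,4,5,6,7,8,10.

9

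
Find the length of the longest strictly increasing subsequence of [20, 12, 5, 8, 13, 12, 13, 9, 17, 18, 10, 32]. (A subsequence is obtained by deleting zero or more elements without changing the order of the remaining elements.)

7

Scanning left to right, the best length ending at each element is: 20→1, 12→1, 5→1, 8→2, 13→3, 12→3, 13→4, 9→3, 17→5, 18→6, 10→4, 32→7.
So the longest increasing subsequence has length 7, e.g. 5, 8, 12, 13, 17, 18, 32.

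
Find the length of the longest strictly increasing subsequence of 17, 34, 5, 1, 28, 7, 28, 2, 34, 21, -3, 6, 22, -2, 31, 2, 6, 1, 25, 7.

One longest increasing subsequence is 5, 7, 21, 22, 31 (positions 3,6,10,13,15), of length 5; no longer one exists.

5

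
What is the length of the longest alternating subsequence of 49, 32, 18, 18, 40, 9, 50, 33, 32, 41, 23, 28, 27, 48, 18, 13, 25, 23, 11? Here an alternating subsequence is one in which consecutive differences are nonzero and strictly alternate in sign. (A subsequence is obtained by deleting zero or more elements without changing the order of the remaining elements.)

Track the best alternating length ending on an up-step vs a down-step at each position: up/down = 1/1, 1/2, 1/2, 1/2, 3/2, 1/4, 5/1, 5/6, 5/6, 7/6, 5/8, 9/8, 9/10, 11/6, 5/12, 5/12, 13/12, 13/14, 5/14.
The maximum over both is 14; one such subsequence is 49, 32, 40, 9, 50, 33, 41, 23, 28, 27, 48, 18, 25, 23.

14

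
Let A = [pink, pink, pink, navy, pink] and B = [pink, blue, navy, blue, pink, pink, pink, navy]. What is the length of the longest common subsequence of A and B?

4

Backtracking the LCS table gives one alignment: pink (A1,B5) → pink (A2,B6) → pink (A3,B7) → navy (A4,B8).
So the longest common subsequence has length 4.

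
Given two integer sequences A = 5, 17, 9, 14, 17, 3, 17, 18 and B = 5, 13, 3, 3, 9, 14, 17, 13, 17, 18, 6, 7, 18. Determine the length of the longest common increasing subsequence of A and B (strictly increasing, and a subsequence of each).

For each value that appears in both, track the longest common increasing run ending there.
The best achievable length is 5; one witness is 5, 9, 14, 17, 18 (A-positions 1,3,4,5,8, B-positions 1,5,6,7,10).

5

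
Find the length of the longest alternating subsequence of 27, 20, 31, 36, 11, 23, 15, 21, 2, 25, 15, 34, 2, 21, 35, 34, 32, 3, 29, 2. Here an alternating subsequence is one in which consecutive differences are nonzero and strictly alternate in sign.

16

Track the best alternating length ending on an up-step vs a down-step at each position: up/down = 1/1, 1/2, 3/1, 3/1, 1/4, 5/4, 5/6, 7/6, 1/8, 9/4, 9/10, 11/4, 1/12, 13/12, 13/4, 13/14, 13/14, 13/14, 15/14, 1/16.
The maximum over both is 16; one such subsequence is 27, 20, 31, 11, 23, 15, 21, 2, 25, 15, 34, 2, 21, 3, 29, 2.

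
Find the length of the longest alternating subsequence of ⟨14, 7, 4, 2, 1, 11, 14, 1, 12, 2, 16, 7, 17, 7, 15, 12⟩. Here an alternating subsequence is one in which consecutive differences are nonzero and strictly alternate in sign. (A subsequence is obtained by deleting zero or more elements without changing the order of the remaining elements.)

Track the best alternating length ending on an up-step vs a down-step at each position: up/down = 1/1, 1/2, 1/2, 1/2, 1/2, 3/2, 3/1, 1/4, 5/4, 5/6, 7/1, 7/8, 9/1, 7/10, 11/10, 11/12.
The maximum over both is 12; one such subsequence is 14, 7, 11, 1, 12, 2, 16, 7, 17, 7, 15, 12.

12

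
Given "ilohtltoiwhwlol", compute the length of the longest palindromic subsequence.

9

One longest palindromic subsequence is lolwhwlol (positions 2,3,6,10,11,12,13,14,15); it reads the same forward and backward, and the interval DP gives dp[1][15] = 9.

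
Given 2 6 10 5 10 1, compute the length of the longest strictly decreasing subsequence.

3

Scanning left to right, the best length ending at each element is: 2→1, 6→1, 10→1, 5→2, 10→1, 1→3.
So the longest decreasing subsequence has length 3, e.g. 6, 5, 1.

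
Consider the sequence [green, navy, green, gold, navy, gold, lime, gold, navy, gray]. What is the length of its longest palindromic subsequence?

5

One longest palindromic subsequence is navy gold lime gold navy (positions 5,6,7,8,9); it reads the same forward and backward, and the interval DP gives dp[1][10] = 5.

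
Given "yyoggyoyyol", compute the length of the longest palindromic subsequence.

8

One longest palindromic subsequence is yyoggoyy (positions 1,2,3,4,5,7,8,9); it reads the same forward and backward, and the interval DP gives dp[1][11] = 8.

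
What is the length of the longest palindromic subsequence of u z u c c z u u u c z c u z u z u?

One longest palindromic subsequence is uzuzuczcuzuzu (positions 1,2,3,6,7,10,11,12,13,14,15,16,17); it reads the same forward and backward, and the interval DP gives dp[1][17] = 13.

13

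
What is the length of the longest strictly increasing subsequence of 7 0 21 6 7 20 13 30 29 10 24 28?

Let dp[i] be the longest increasing subsequence ending at position i. Then dp = [1, 1, 2, 2, 3, 4, 4, 5, 5, 4, 5, 6].
The maximum is 6; one witness is 0, 6, 7, 20, 24, 28 at positions 2,4,5,6,11,12.

6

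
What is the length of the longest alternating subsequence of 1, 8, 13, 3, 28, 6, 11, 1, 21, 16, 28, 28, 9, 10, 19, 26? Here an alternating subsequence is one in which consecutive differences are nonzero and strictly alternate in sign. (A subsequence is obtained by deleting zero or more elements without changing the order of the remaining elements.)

12

A longest alternating subsequence is 1, 8, 3, 28, 6, 11, 1, 21, 16, 28, 9, 10 (positions 1,2,4,5,6,7,8,9,10,11,13,14); its 11 consecutive differences strictly alternate in sign, and length 12 is optimal.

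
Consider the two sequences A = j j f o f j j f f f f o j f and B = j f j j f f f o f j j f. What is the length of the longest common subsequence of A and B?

10

Backtracking the LCS table gives one alignment: j (A2,B1) → f (A5,B2) → j (A6,B3) → j (A7,B4) → f (A8,B5) → f (A9,B6) → f (A10,B7) → f (A11,B9) → j (A13,B11) → f (A14,B12).
So the longest common subsequence has length 10.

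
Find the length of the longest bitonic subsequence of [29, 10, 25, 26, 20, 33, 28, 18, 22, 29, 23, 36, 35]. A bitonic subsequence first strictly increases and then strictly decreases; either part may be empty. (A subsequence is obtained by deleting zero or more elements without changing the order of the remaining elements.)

Let inc[i] be the LIS ending at i and dec[i] the longest strictly decreasing subsequence starting at i. inc = [1, 1, 2, 3, 2, 4, 4, 2, 3, 5, 4, 6, 6], dec = [4, 1, 3, 3, 2, 3, 2, 1, 1, 2, 1, 2, 1].
max_i inc[i]+dec[i]−1 = 7, with one witness 10, 25, 26, 28, 29, 36, 35.

7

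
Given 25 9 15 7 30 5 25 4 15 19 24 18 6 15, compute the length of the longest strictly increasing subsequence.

4

Let dp[i] be the longest increasing subsequence ending at position i. Then dp = [1, 1, 2, 1, 3, 1, 3, 1, 2, 3, 4, 3, 2, 3].
The maximum is 4; one witness is 9, 15, 19, 24 at positions 2,3,10,11.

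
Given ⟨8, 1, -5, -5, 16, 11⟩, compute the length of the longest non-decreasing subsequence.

3

Let dp[i] be the longest non-decreasing subsequence ending at position i. Then dp = [1, 1, 1, 2, 3, 3].
The maximum is 3; one witness is -5, -5, 16 at positions 3,4,5.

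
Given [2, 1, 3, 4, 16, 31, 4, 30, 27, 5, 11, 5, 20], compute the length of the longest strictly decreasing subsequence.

5

Let dp[i] be the longest decreasing subsequence ending at position i. Then dp = [1, 2, 1, 1, 1, 1, 2, 2, 3, 4, 4, 5, 4].
The maximum is 5; one witness is 31, 30, 27, 11, 5 at positions 6,8,9,11,12.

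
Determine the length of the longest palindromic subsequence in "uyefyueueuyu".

One longest palindromic subsequence is uyueueuyu (positions 1,2,6,7,8,9,10,11,12); it reads the same forward and backward, and the interval DP gives dp[1][12] = 9.

9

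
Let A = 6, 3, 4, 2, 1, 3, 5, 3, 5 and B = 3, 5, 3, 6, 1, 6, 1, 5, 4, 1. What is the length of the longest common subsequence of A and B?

4

A longest common subsequence is 3, 5, 3, 5 (length 4); the LCS DP confirms no longer common subsequence exists.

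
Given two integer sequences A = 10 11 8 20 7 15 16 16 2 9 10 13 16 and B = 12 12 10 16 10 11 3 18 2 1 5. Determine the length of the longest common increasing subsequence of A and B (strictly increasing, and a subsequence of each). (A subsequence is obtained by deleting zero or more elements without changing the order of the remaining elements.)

For each value that appears in both, track the longest common increasing run ending there.
The best achievable length is 2; one witness is 10, 16 (A-positions 1,7, B-positions 3,4).

2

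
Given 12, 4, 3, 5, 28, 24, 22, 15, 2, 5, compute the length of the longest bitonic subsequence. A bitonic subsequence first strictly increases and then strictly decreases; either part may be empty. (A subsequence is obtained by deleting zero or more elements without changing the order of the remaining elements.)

Let inc[i] be the LIS ending at i and dec[i] the longest strictly decreasing subsequence starting at i. inc = [1, 1, 1, 2, 3, 3, 3, 3, 1, 2], dec = [4, 3, 2, 2, 5, 4, 3, 2, 1, 1].
max_i inc[i]+dec[i]−1 = 7, with one witness 4, 5, 28, 24, 22, 15, 5.

7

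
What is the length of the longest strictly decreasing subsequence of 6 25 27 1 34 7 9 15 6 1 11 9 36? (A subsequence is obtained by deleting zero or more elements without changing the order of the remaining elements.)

4

One longest decreasing subsequence is 25, 7, 6, 1 (positions 2,6,9,10), of length 4; no longer one exists.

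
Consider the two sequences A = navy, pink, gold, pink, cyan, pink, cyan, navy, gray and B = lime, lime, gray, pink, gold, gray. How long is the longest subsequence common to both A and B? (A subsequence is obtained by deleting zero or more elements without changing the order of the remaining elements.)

A longest common subsequence is pink, gold, gray (length 3); the LCS DP confirms no longer common subsequence exists.

3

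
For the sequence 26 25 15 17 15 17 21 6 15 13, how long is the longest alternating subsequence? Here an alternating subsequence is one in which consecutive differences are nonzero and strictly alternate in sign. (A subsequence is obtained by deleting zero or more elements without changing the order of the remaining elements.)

A longest alternating subsequence is 26, 15, 17, 15, 17, 6, 15, 13 (positions 1,3,4,5,6,8,9,10); its 7 consecutive differences strictly alternate in sign, and length 8 is optimal.

8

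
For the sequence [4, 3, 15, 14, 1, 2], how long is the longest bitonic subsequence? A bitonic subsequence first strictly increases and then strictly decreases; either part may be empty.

4

Let inc[i] be the LIS ending at i and dec[i] the longest strictly decreasing subsequence starting at i. inc = [1, 1, 2, 2, 1, 2], dec = [3, 2, 3, 2, 1, 1].
max_i inc[i]+dec[i]−1 = 4, with one witness 4, 15, 14, 2.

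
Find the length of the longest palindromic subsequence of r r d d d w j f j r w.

5

Using dp[i][j] = 2 + dp[i+1][j−1] if the ends match, else max(dp[i+1][j], dp[i][j−1]):
dp[1][11] = 5. A witness is wjfjw at positions 6,7,8,9,11.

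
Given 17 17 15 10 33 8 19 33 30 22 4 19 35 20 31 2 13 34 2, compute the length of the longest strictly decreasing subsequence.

Let dp[i] be the longest decreasing subsequence ending at position i. Then dp = [1, 1, 2, 3, 1, 4, 2, 1, 2, 3, 5, 4, 1, 4, 2, 6, 5, 2, 6].
The maximum is 6; one witness is 17, 15, 10, 8, 4, 2 at positions 1,3,4,6,11,16.

6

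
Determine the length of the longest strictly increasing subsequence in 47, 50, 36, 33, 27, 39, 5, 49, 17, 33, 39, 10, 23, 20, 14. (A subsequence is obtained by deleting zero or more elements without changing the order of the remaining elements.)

4

Scanning left to right, the best length ending at each element is: 47→1, 50→2, 36→1, 33→1, 27→1, 39→2, 5→1, 49→3, 17→2, 33→3, 39→4, 10→2, 23→3, 20→3, 14→3.
So the longest increasing subsequence has length 4, e.g. 5, 17, 33, 39.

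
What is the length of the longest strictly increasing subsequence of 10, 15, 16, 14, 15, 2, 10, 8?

One longest increasing subsequence is 10, 15, 16 (positions 1,2,3), of length 3; no longer one exists.

3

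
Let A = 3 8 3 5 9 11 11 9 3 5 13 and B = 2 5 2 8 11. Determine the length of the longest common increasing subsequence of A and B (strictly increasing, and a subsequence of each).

For each value that appears in both, track the longest common increasing run ending there.
The best achievable length is 2; one witness is 5, 11 (A-positions 4,6, B-positions 2,5).

2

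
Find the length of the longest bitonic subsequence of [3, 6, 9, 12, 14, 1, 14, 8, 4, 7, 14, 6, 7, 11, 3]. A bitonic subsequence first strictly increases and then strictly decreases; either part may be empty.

9

One longest bitonic subsequence is 3, 6, 9, 12, 14, 8, 7, 6, 3 (positions 1,2,3,4,5,8,10,12,15): it rises to 14 then falls. Length 9 is optimal.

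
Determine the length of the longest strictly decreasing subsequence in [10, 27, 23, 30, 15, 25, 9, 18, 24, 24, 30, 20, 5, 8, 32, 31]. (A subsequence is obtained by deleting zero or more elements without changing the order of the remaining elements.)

Let dp[i] be the longest decreasing subsequence ending at position i. Then dp = [1, 1, 2, 1, 3, 2, 4, 3, 3, 3, 1, 4, 5, 5, 1, 2].
The maximum is 5; one witness is 27, 23, 15, 9, 5 at positions 2,3,5,7,13.

5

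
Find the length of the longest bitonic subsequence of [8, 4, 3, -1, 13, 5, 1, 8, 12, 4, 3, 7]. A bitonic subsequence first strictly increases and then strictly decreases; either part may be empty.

Let inc[i] be the LIS ending at i and dec[i] the longest strictly decreasing subsequence starting at i. inc = [1, 1, 1, 1, 2, 2, 2, 3, 4, 3, 3, 4], dec = [4, 3, 2, 1, 4, 3, 1, 3, 3, 2, 1, 1].
max_i inc[i]+dec[i]−1 = 6, with one witness 4, 5, 8, 12, 4, 3.

6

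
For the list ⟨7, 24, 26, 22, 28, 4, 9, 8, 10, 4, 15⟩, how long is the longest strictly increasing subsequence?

4

Scanning left to right, the best length ending at each element is: 7→1, 24→2, 26→3, 22→2, 28→4, 4→1, 9→2, 8→2, 10→3, 4→1, 15→4.
So the longest increasing subsequence has length 4, e.g. 7, 24, 26, 28.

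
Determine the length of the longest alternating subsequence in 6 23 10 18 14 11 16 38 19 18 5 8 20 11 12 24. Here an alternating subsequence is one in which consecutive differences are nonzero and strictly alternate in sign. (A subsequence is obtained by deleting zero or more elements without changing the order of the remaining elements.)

A longest alternating subsequence is 6, 23, 10, 18, 14, 38, 19, 20, 11, 12 (positions 1,2,3,4,5,8,9,13,14,15); its 9 consecutive differences strictly alternate in sign, and length 10 is optimal.

10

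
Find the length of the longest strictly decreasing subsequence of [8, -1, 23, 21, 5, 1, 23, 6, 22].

Let dp[i] be the longest decreasing subsequence ending at position i. Then dp = [1, 2, 1, 2, 3, 4, 1, 3, 2].
The maximum is 4; one witness is 23, 21, 5, 1 at positions 3,4,5,6.

4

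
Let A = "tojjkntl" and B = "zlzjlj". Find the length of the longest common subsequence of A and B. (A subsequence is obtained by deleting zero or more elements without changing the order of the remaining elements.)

A longest common subsequence is jj (length 2); the LCS DP confirms no longer common subsequence exists.

2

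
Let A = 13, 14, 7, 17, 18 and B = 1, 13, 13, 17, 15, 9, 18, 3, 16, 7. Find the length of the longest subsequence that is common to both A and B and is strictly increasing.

3

A longest common strictly increasing subsequence is 13, 17, 18 (length 3); it appears in order in both A and B, and no longer such subsequence exists.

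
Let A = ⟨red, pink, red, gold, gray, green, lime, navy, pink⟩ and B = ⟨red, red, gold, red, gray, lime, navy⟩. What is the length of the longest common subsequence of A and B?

6

Backtracking the LCS table gives one alignment: red (A1,B1) → red (A3,B2) → gold (A4,B3) → gray (A5,B5) → lime (A7,B6) → navy (A8,B7).
So the longest common subsequence has length 6.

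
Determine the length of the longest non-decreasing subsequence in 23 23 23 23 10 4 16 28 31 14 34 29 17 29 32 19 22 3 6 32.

Let dp[i] be the longest non-decreasing subsequence ending at position i. Then dp = [1, 2, 3, 4, 1, 1, 2, 5, 6, 2, 7, 6, 3, 7, 8, 4, 5, 1, 2, 9].
The maximum is 9; one witness is 23, 23, 23, 23, 28, 29, 29, 32, 32 at positions 1,2,3,4,8,12,14,15,20.

9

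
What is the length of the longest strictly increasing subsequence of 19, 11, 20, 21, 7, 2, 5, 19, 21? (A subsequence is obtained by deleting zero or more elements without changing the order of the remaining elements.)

4

Scanning left to right, the best length ending at each element is: 19→1, 11→1, 20→2, 21→3, 7→1, 2→1, 5→2, 19→3, 21→4.
So the longest increasing subsequence has length 4, e.g. 2, 5, 19, 21.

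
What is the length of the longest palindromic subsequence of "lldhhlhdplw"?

7

Using dp[i][j] = 2 + dp[i+1][j−1] if the ends match, else max(dp[i+1][j], dp[i][j−1]):
dp[1][11] = 7. A witness is ldhlhdl at positions 2,3,4,6,7,8,10.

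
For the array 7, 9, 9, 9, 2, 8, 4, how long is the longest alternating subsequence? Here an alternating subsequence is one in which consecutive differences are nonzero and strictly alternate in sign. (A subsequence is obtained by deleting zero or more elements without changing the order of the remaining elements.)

5

A longest alternating subsequence is 7, 9, 2, 8, 4 (positions 1,2,5,6,7); its 4 consecutive differences strictly alternate in sign, and length 5 is optimal.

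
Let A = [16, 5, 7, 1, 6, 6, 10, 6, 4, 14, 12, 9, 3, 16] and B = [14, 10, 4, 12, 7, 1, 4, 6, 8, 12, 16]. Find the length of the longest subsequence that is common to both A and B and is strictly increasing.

For each value that appears in both, track the longest common increasing run ending there.
The best achievable length is 4; one witness is 1, 4, 12, 16 (A-positions 4,9,11,14, B-positions 6,7,10,11).

4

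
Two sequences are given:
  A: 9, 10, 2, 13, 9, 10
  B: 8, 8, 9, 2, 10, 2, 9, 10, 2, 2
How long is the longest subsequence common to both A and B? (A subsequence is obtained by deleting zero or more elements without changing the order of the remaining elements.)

Backtracking the LCS table gives one alignment: 9 (A1,B3) → 10 (A2,B5) → 2 (A3,B6) → 9 (A5,B7) → 10 (A6,B8).
So the longest common subsequence has length 5.

5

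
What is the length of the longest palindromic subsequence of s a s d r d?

Using dp[i][j] = 2 + dp[i+1][j−1] if the ends match, else max(dp[i+1][j], dp[i][j−1]):
dp[1][6] = 3. A witness is drd at positions 4,5,6.

3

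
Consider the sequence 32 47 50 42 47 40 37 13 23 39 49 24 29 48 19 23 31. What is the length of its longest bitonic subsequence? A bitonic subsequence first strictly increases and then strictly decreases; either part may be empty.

Let inc[i] be the LIS ending at i and dec[i] the longest strictly decreasing subsequence starting at i. inc = [1, 2, 3, 2, 3, 2, 2, 1, 2, 3, 4, 3, 4, 5, 2, 3, 5], dec = [3, 6, 6, 5, 5, 4, 3, 1, 2, 3, 3, 2, 2, 2, 1, 1, 1].
max_i inc[i]+dec[i]−1 = 8, with one witness 32, 47, 50, 47, 40, 39, 29, 23.

8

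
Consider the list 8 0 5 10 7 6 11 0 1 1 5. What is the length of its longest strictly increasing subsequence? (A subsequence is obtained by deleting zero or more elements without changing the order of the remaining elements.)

4

Let dp[i] be the longest increasing subsequence ending at position i. Then dp = [1, 1, 2, 3, 3, 3, 4, 1, 2, 2, 3].
The maximum is 4; one witness is 0, 5, 10, 11 at positions 2,3,4,7.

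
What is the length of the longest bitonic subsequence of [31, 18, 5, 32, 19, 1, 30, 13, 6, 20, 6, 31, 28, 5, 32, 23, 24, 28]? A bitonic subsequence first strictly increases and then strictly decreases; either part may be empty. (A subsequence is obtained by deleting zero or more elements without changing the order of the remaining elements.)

6

Let inc[i] be the LIS ending at i and dec[i] the longest strictly decreasing subsequence starting at i. inc = [1, 1, 1, 2, 2, 1, 3, 2, 2, 3, 2, 4, 4, 2, 5, 4, 5, 6], dec = [5, 4, 2, 5, 4, 1, 4, 3, 2, 3, 2, 3, 2, 1, 2, 1, 1, 1].
max_i inc[i]+dec[i]−1 = 6, with one witness 31, 32, 30, 20, 6, 5.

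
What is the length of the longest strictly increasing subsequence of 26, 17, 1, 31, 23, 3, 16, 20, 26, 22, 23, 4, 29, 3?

One longest increasing subsequence is 1, 3, 16, 20, 22, 23, 29 (positions 3,6,7,8,10,11,13), of length 7; no longer one exists.

7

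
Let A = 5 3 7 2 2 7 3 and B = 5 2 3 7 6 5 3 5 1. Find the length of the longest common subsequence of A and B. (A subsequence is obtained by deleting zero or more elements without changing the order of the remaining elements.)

4

A longest common subsequence is 5, 3, 7, 3 (length 4); the LCS DP confirms no longer common subsequence exists.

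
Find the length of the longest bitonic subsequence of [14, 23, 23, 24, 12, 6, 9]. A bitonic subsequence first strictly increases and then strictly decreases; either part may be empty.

5

Let inc[i] be the LIS ending at i and dec[i] the longest strictly decreasing subsequence starting at i. inc = [1, 2, 2, 3, 1, 1, 2], dec = [3, 3, 3, 3, 2, 1, 1].
max_i inc[i]+dec[i]−1 = 5, with one witness 14, 23, 24, 12, 9.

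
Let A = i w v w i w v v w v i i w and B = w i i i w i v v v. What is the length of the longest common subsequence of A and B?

Backtracking the LCS table gives one alignment: i (A1,B4) → w (A4,B5) → i (A5,B6) → v (A7,B7) → v (A8,B8) → v (A10,B9).
So the longest common subsequence has length 6.

6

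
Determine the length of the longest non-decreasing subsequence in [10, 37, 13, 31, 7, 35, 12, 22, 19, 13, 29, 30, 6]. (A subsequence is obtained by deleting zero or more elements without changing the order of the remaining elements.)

5

Let dp[i] be the longest non-decreasing subsequence ending at position i. Then dp = [1, 2, 2, 3, 1, 4, 2, 3, 3, 3, 4, 5, 1].
The maximum is 5; one witness is 10, 13, 22, 29, 30 at positions 1,3,8,11,12.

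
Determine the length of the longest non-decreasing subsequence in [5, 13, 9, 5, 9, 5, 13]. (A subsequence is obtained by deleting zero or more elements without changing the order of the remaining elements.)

Scanning left to right, the best length ending at each element is: 5→1, 13→2, 9→2, 5→2, 9→3, 5→3, 13→4.
So the longest non-decreasing subsequence has length 4, e.g. 5, 9, 9, 13.

4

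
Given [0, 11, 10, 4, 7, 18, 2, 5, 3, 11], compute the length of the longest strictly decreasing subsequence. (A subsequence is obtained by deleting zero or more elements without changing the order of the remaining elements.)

Scanning left to right, the best length ending at each element is: 0→1, 11→1, 10→2, 4→3, 7→3, 18→1, 2→4, 5→4, 3→5, 11→2.
So the longest decreasing subsequence has length 5, e.g. 11, 10, 7, 5, 3.

5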